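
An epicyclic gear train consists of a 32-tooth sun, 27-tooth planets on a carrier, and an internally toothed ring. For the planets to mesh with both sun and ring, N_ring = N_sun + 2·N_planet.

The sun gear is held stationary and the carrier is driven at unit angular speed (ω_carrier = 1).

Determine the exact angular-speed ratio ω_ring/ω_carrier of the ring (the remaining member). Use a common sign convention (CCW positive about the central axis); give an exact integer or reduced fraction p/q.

59/43

N_ring = 32 + 2·27 = 86
32(ω_s−ω_c) = −86(ω_r−ω_c),  ω_s=0, ω_c=1
ω_r = 1 − (32/86)(0−1) = 59/43
ω_r/ω_c = 59/43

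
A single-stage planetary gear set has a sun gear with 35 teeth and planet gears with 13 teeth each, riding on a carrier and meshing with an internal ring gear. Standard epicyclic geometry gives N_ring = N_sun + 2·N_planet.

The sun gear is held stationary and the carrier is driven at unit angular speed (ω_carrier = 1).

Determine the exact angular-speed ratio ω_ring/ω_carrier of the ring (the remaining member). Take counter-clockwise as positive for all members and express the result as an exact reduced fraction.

96/61

N_ring = 35 + 2·13 = 61
35(ω_s−ω_c) = −61(ω_r−ω_c),  ω_s=0, ω_c=1
ω_r = 1 − (35/61)(0−1) = 96/61
ω_r/ω_c = 96/61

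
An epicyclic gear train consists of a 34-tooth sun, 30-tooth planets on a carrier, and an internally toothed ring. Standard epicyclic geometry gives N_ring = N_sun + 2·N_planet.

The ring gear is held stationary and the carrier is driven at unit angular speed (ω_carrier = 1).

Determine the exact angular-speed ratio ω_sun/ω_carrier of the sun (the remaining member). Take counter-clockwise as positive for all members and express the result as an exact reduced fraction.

N_ring = 34 + 2·30 = 94
34(ω_s−ω_c) = −94(ω_r−ω_c),  ω_r=0, ω_c=1
ω_s = 1 − (94/34)(0−1) = 64/17
ω_s/ω_c = 64/17

64/17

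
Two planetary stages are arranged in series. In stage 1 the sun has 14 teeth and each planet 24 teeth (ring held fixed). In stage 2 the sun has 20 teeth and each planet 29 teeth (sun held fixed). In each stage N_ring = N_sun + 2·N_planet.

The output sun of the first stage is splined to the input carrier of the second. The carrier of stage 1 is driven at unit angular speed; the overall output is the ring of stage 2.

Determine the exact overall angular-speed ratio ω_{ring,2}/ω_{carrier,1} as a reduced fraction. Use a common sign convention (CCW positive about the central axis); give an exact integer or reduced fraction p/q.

Stage 1: N_ring = 14 + 2·24 = 62
Stage 1: 14(ω_s−ω_c) = −62(ω_r−ω_c),  ω_r=0, ω_c=1
Stage 1: ω_s = 1 − (62/14)(0−1) = 38/7
  ⇒ ω_s¹/ω_c¹ = 38/7
Stage 2: N_ring = 20 + 2·29 = 78
Stage 2: 20(ω_s−ω_c) = −78(ω_r−ω_c),  ω_s=0, ω_c=1
Stage 2: ω_r = 1 − (20/78)(0−1) = 49/39
  ⇒ ω_r²/ω_c² = 49/39
Coupling ω_c² = ω_s¹ ⇒ overall = 38/7 × 49/39 = 266/39

266/39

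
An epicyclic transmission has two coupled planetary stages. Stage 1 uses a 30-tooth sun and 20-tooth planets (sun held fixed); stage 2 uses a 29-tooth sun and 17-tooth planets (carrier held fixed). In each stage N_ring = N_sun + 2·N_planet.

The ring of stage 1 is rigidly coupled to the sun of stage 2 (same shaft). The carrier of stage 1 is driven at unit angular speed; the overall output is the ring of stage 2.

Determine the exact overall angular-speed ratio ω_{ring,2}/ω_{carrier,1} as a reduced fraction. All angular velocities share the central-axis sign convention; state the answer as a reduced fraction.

Stage 1: N_ring = 30 + 2·20 = 70
Stage 1: 30(ω_s−ω_c) = −70(ω_r−ω_c),  ω_s=0, ω_c=1
Stage 1: ω_r = 1 − (30/70)(0−1) = 10/7
  ⇒ ω_r¹/ω_c¹ = 10/7
Stage 2: N_ring = 29 + 2·17 = 63
Stage 2: 29(ω_s−ω_c) = −63(ω_r−ω_c),  ω_c=0, ω_s=1
Stage 2: ω_r = 0 − (29/63)(1−0) = -29/63
  ⇒ ω_r²/ω_s² = -29/63
Coupling ω_s² = ω_r¹ ⇒ overall = 10/7 × -29/63 = -290/441

-290/441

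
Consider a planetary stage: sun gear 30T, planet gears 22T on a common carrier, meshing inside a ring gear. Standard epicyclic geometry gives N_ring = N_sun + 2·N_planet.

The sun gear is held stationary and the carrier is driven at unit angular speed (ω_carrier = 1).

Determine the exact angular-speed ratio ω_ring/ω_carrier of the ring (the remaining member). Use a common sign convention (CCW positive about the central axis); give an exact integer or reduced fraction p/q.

52/37

N_ring = 30 + 2·22 = 74
30(ω_s−ω_c) = −74(ω_r−ω_c),  ω_s=0, ω_c=1
ω_r = 1 − (30/74)(0−1) = 52/37
ω_r/ω_c = 52/37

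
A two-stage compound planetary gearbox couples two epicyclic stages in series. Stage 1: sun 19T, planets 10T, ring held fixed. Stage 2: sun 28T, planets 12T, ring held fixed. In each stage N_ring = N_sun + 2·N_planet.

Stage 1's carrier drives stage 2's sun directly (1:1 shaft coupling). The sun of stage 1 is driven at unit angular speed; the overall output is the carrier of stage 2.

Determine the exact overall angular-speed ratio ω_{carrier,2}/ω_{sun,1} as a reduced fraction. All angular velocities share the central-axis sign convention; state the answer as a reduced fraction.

Stage 1: N_ring = 19 + 2·10 = 39
Stage 1: 19(ω_s−ω_c) = −39(ω_r−ω_c),  ω_r=0, ω_s=1
Stage 1: 19(1−ω_c) = −39(0−ω_c)  ⇒  58ω_c = 19  ⇒  ω_c = 19/58
  ⇒ ω_c¹/ω_s¹ = 19/58
Stage 2: N_ring = 28 + 2·12 = 52
Stage 2: 28(ω_s−ω_c) = −52(ω_r−ω_c),  ω_r=0, ω_s=1
Stage 2: 28(1−ω_c) = −52(0−ω_c)  ⇒  80ω_c = 28  ⇒  ω_c = 7/20
  ⇒ ω_c²/ω_s² = 7/20
Coupling ω_s² = ω_c¹ ⇒ overall = 19/58 × 7/20 = 133/1160

133/1160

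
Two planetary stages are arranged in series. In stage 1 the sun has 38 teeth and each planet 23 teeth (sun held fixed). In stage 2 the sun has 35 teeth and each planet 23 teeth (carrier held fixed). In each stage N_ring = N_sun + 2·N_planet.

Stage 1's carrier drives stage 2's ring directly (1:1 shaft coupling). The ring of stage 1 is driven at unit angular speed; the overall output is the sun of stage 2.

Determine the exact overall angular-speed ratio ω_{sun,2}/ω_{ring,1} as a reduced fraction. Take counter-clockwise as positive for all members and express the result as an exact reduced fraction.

Stage 1: N_ring = 38 + 2·23 = 84
Stage 1: 38(ω_s−ω_c) = −84(ω_r−ω_c),  ω_s=0, ω_r=1
Stage 1: 38(0−ω_c) = −84(1−ω_c)  ⇒  122ω_c = 84  ⇒  ω_c = 42/61
  ⇒ ω_c¹/ω_r¹ = 42/61
Stage 2: N_ring = 35 + 2·23 = 81
Stage 2: 35(ω_s−ω_c) = −81(ω_r−ω_c),  ω_c=0, ω_r=1
Stage 2: ω_s = 0 − (81/35)(1−0) = -81/35
  ⇒ ω_s²/ω_r² = -81/35
Coupling ω_r² = ω_c¹ ⇒ overall = 42/61 × -81/35 = -486/305

-486/305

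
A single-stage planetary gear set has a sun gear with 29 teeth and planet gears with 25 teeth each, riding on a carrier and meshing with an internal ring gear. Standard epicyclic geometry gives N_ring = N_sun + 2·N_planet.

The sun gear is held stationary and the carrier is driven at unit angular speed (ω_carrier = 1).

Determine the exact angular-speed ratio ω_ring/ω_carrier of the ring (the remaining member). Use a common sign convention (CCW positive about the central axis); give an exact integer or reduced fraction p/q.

108/79

N_ring = 29 + 2·25 = 79
29(ω_s−ω_c) = −79(ω_r−ω_c),  ω_s=0, ω_c=1
ω_r = 1 − (29/79)(0−1) = 108/79
ω_r/ω_c = 108/79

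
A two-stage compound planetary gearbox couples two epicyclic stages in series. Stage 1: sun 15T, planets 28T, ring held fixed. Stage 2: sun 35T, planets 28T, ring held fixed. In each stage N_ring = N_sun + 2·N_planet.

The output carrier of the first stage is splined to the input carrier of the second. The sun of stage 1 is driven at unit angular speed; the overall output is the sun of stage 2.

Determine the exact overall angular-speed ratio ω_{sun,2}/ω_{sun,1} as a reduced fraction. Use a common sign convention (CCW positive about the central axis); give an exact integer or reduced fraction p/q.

27/43

Stage 1: N_ring = 15 + 2·28 = 71
Stage 1: 15(ω_s−ω_c) = −71(ω_r−ω_c),  ω_r=0, ω_s=1
Stage 1: 15(1−ω_c) = −71(0−ω_c)  ⇒  86ω_c = 15  ⇒  ω_c = 15/86
  ⇒ ω_c¹/ω_s¹ = 15/86
Stage 2: N_ring = 35 + 2·28 = 91
Stage 2: 35(ω_s−ω_c) = −91(ω_r−ω_c),  ω_r=0, ω_c=1
Stage 2: ω_s = 1 − (91/35)(0−1) = 18/5
  ⇒ ω_s²/ω_c² = 18/5
Coupling ω_c² = ω_c¹ ⇒ overall = 15/86 × 18/5 = 27/43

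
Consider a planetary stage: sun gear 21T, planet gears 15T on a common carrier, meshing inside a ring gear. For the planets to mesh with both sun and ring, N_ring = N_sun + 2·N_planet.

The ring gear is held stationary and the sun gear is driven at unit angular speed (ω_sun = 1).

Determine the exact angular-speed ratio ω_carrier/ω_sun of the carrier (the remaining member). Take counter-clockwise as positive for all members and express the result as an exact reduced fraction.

7/24

N_ring = 21 + 2·15 = 51
21(ω_s−ω_c) = −51(ω_r−ω_c),  ω_r=0, ω_s=1
21(1−ω_c) = −51(0−ω_c)  ⇒  72ω_c = 21  ⇒  ω_c = 7/24
ω_c/ω_s = 7/24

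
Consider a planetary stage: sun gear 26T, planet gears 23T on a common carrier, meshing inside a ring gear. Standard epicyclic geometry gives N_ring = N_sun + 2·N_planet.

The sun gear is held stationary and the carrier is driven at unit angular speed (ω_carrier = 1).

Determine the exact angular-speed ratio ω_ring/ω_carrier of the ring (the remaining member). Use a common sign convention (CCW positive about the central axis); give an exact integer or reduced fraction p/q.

49/36

N_ring = 26 + 2·23 = 72
26(ω_s−ω_c) = −72(ω_r−ω_c),  ω_s=0, ω_c=1
ω_r = 1 − (26/72)(0−1) = 49/36
ω_r/ω_c = 49/36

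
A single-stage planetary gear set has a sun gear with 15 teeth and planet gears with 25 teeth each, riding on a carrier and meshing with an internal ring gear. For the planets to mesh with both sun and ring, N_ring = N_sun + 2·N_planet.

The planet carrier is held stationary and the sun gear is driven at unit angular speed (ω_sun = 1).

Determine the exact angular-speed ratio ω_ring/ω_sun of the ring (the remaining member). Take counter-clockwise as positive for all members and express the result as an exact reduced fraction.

N_ring = 15 + 2·25 = 65
15(ω_s−ω_c) = −65(ω_r−ω_c),  ω_c=0, ω_s=1
ω_r = 0 − (15/65)(1−0) = -3/13
ω_r/ω_s = -3/13

-3/13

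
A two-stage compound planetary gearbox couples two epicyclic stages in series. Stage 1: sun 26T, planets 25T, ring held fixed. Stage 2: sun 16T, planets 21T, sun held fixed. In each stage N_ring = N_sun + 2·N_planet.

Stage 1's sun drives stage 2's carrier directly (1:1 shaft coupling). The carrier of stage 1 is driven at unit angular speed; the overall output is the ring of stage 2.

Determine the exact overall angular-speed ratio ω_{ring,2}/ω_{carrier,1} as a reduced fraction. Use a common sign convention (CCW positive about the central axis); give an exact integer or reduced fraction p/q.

1887/377

Stage 1: N_ring = 26 + 2·25 = 76
Stage 1: 26(ω_s−ω_c) = −76(ω_r−ω_c),  ω_r=0, ω_c=1
Stage 1: ω_s = 1 − (76/26)(0−1) = 51/13
  ⇒ ω_s¹/ω_c¹ = 51/13
Stage 2: N_ring = 16 + 2·21 = 58
Stage 2: 16(ω_s−ω_c) = −58(ω_r−ω_c),  ω_s=0, ω_c=1
Stage 2: ω_r = 1 − (16/58)(0−1) = 37/29
  ⇒ ω_r²/ω_c² = 37/29
Coupling ω_c² = ω_s¹ ⇒ overall = 51/13 × 37/29 = 1887/377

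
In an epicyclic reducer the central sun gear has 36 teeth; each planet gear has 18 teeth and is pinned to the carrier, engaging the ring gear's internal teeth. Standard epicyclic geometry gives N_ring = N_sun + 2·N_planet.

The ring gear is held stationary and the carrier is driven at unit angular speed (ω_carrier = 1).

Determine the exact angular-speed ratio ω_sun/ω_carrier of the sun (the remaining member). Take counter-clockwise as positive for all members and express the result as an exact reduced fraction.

3

N_ring = 36 + 2·18 = 72
36(ω_s−ω_c) = −72(ω_r−ω_c),  ω_r=0, ω_c=1
ω_s = 1 − (72/36)(0−1) = 3
ω_s/ω_c = 3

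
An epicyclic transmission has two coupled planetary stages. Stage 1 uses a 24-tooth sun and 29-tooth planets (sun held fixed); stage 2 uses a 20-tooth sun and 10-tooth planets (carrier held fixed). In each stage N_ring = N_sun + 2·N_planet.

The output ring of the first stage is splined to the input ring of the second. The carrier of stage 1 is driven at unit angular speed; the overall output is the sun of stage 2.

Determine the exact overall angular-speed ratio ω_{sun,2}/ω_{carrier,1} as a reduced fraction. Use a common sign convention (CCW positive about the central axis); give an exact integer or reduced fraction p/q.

-106/41

Stage 1: N_ring = 24 + 2·29 = 82
Stage 1: 24(ω_s−ω_c) = −82(ω_r−ω_c),  ω_s=0, ω_c=1
Stage 1: ω_r = 1 − (24/82)(0−1) = 53/41
  ⇒ ω_r¹/ω_c¹ = 53/41
Stage 2: N_ring = 20 + 2·10 = 40
Stage 2: 20(ω_s−ω_c) = −40(ω_r−ω_c),  ω_c=0, ω_r=1
Stage 2: ω_s = 0 − (40/20)(1−0) = -2
  ⇒ ω_s²/ω_r² = -2
Coupling ω_r² = ω_r¹ ⇒ overall = 53/41 × -2 = -106/41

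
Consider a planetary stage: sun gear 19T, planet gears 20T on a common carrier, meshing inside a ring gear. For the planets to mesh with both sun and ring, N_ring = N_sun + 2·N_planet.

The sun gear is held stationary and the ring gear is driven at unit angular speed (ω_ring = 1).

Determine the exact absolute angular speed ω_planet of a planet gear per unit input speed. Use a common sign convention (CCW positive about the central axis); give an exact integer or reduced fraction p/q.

59/40

N_ring = 19 + 2·20 = 59
19(ω_s−ω_c) = −59(ω_r−ω_c),  ω_s=0, ω_r=1
19(0−ω_c) = −59(1−ω_c)  ⇒  78ω_c = 59  ⇒  ω_c = 59/78
sun–planet: 19·(0−59/78) = −20·(ω_p−ω_c)  ⇒  ω_p−ω_c = −(19/20)·(-59/78) = 1121/1560
ω_p = 59/78 + 1121/1560 = 59/40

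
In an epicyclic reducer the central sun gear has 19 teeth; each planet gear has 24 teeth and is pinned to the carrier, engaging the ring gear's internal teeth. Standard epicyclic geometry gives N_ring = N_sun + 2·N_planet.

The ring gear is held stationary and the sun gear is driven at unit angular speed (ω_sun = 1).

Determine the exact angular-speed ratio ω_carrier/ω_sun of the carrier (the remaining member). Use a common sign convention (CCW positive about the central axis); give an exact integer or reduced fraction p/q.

19/86

N_ring = 19 + 2·24 = 67
19(ω_s−ω_c) = −67(ω_r−ω_c),  ω_r=0, ω_s=1
19(1−ω_c) = −67(0−ω_c)  ⇒  86ω_c = 19  ⇒  ω_c = 19/86
ω_c/ω_s = 19/86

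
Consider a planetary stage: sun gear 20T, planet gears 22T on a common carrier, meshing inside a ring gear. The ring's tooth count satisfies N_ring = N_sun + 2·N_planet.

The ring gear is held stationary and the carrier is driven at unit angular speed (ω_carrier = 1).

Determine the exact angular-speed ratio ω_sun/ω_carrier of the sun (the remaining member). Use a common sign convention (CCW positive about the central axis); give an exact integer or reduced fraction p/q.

21/5

N_ring = 20 + 2·22 = 64
20(ω_s−ω_c) = −64(ω_r−ω_c),  ω_r=0, ω_c=1
ω_s = 1 − (64/20)(0−1) = 21/5
ω_s/ω_c = 21/5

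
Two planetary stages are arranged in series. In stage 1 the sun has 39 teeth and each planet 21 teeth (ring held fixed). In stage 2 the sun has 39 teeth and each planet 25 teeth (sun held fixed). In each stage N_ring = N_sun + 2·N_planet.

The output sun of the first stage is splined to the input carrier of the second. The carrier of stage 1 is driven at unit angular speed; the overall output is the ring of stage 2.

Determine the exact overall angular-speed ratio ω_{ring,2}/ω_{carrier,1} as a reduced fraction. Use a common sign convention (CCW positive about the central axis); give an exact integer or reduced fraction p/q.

5120/1157

Stage 1: N_ring = 39 + 2·21 = 81
Stage 1: 39(ω_s−ω_c) = −81(ω_r−ω_c),  ω_r=0, ω_c=1
Stage 1: ω_s = 1 − (81/39)(0−1) = 40/13
  ⇒ ω_s¹/ω_c¹ = 40/13
Stage 2: N_ring = 39 + 2·25 = 89
Stage 2: 39(ω_s−ω_c) = −89(ω_r−ω_c),  ω_s=0, ω_c=1
Stage 2: ω_r = 1 − (39/89)(0−1) = 128/89
  ⇒ ω_r²/ω_c² = 128/89
Coupling ω_c² = ω_s¹ ⇒ overall = 40/13 × 128/89 = 5120/1157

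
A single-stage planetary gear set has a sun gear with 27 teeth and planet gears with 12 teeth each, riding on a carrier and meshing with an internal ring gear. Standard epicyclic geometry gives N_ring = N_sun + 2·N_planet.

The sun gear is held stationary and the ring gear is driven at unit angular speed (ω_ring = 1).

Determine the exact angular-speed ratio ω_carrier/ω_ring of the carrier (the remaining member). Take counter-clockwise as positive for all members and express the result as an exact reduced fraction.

17/26

N_ring = 27 + 2·12 = 51
27(ω_s−ω_c) = −51(ω_r−ω_c),  ω_s=0, ω_r=1
27(0−ω_c) = −51(1−ω_c)  ⇒  78ω_c = 51  ⇒  ω_c = 17/26
ω_c/ω_r = 17/26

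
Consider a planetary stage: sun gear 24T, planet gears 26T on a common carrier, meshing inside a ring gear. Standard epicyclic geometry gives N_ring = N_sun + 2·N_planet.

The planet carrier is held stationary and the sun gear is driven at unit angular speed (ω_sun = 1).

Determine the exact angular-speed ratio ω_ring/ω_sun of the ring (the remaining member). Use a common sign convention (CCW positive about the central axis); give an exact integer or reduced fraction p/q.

-6/19

N_ring = 24 + 2·26 = 76
24(ω_s−ω_c) = −76(ω_r−ω_c),  ω_c=0, ω_s=1
ω_r = 0 − (24/76)(1−0) = -6/19
ω_r/ω_s = -6/19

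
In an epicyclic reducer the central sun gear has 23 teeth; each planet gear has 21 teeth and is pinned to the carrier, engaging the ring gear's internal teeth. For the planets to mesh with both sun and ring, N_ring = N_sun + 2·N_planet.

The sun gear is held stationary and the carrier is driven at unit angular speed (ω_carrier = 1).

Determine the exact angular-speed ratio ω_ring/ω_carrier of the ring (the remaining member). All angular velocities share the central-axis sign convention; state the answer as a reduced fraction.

88/65

N_ring = 23 + 2·21 = 65
23(ω_s−ω_c) = −65(ω_r−ω_c),  ω_s=0, ω_c=1
ω_r = 1 − (23/65)(0−1) = 88/65
ω_r/ω_c = 88/65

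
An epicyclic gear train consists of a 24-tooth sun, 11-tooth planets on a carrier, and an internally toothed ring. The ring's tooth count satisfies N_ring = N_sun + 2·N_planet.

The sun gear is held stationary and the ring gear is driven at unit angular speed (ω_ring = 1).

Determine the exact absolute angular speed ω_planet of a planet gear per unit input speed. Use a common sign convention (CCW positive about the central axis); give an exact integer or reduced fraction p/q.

N_ring = 24 + 2·11 = 46
24(ω_s−ω_c) = −46(ω_r−ω_c),  ω_s=0, ω_r=1
24(0−ω_c) = −46(1−ω_c)  ⇒  70ω_c = 46  ⇒  ω_c = 23/35
sun–planet: 24·(0−23/35) = −11·(ω_p−ω_c)  ⇒  ω_p−ω_c = −(24/11)·(-23/35) = 552/385
ω_p = 23/35 + 552/385 = 23/11

23/11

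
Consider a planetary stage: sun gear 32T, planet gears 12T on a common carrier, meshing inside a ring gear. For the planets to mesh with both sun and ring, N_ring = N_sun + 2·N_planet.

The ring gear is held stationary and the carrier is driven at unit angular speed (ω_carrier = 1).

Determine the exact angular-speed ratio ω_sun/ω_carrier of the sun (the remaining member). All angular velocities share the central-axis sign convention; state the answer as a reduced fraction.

N_ring = 32 + 2·12 = 56
32(ω_s−ω_c) = −56(ω_r−ω_c),  ω_r=0, ω_c=1
ω_s = 1 − (56/32)(0−1) = 11/4
ω_s/ω_c = 11/4

11/4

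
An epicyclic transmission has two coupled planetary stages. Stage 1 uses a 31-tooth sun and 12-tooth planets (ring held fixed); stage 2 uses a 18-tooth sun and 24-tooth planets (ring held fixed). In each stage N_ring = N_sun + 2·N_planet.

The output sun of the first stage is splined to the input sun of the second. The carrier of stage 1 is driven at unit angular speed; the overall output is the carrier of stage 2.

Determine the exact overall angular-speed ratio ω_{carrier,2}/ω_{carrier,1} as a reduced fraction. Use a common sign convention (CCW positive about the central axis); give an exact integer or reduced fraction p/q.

Stage 1: N_ring = 31 + 2·12 = 55
Stage 1: 31(ω_s−ω_c) = −55(ω_r−ω_c),  ω_r=0, ω_c=1
Stage 1: ω_s = 1 − (55/31)(0−1) = 86/31
  ⇒ ω_s¹/ω_c¹ = 86/31
Stage 2: N_ring = 18 + 2·24 = 66
Stage 2: 18(ω_s−ω_c) = −66(ω_r−ω_c),  ω_r=0, ω_s=1
Stage 2: 18(1−ω_c) = −66(0−ω_c)  ⇒  84ω_c = 18  ⇒  ω_c = 3/14
  ⇒ ω_c²/ω_s² = 3/14
Coupling ω_s² = ω_s¹ ⇒ overall = 86/31 × 3/14 = 129/217

129/217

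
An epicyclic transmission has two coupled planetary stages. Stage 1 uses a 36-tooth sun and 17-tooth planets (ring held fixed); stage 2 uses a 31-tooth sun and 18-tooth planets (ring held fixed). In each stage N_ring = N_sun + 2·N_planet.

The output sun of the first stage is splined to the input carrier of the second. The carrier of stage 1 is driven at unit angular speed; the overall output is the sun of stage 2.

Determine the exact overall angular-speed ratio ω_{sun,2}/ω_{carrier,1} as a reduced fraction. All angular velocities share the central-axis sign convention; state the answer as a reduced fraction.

Stage 1: N_ring = 36 + 2·17 = 70
Stage 1: 36(ω_s−ω_c) = −70(ω_r−ω_c),  ω_r=0, ω_c=1
Stage 1: ω_s = 1 − (70/36)(0−1) = 53/18
  ⇒ ω_s¹/ω_c¹ = 53/18
Stage 2: N_ring = 31 + 2·18 = 67
Stage 2: 31(ω_s−ω_c) = −67(ω_r−ω_c),  ω_r=0, ω_c=1
Stage 2: ω_s = 1 − (67/31)(0−1) = 98/31
  ⇒ ω_s²/ω_c² = 98/31
Coupling ω_c² = ω_s¹ ⇒ overall = 53/18 × 98/31 = 2597/279

2597/279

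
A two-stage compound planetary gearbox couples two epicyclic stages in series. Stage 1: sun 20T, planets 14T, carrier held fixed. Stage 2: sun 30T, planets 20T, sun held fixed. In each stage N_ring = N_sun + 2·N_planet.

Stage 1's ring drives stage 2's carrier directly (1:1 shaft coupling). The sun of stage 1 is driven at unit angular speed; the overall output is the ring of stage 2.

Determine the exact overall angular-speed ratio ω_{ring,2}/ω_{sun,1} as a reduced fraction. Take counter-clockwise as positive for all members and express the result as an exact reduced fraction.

-25/42

Stage 1: N_ring = 20 + 2·14 = 48
Stage 1: 20(ω_s−ω_c) = −48(ω_r−ω_c),  ω_c=0, ω_s=1
Stage 1: ω_r = 0 − (20/48)(1−0) = -5/12
  ⇒ ω_r¹/ω_s¹ = -5/12
Stage 2: N_ring = 30 + 2·20 = 70
Stage 2: 30(ω_s−ω_c) = −70(ω_r−ω_c),  ω_s=0, ω_c=1
Stage 2: ω_r = 1 − (30/70)(0−1) = 10/7
  ⇒ ω_r²/ω_c² = 10/7
Coupling ω_c² = ω_r¹ ⇒ overall = -5/12 × 10/7 = -25/42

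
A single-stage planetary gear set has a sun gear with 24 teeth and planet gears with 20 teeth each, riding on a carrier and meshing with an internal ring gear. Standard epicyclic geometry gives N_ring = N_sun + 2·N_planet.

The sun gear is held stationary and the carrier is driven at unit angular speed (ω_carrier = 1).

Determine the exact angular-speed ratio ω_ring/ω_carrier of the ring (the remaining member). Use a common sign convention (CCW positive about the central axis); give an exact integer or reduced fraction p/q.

N_ring = 24 + 2·20 = 64
24(ω_s−ω_c) = −64(ω_r−ω_c),  ω_s=0, ω_c=1
ω_r = 1 − (24/64)(0−1) = 11/8
ω_r/ω_c = 11/8

11/8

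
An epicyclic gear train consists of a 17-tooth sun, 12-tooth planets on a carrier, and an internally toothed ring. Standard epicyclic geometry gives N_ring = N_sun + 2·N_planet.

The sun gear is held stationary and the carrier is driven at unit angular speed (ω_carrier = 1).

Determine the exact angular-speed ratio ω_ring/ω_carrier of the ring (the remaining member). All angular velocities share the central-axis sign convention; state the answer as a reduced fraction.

N_ring = 17 + 2·12 = 41
17(ω_s−ω_c) = −41(ω_r−ω_c),  ω_s=0, ω_c=1
ω_r = 1 − (17/41)(0−1) = 58/41
ω_r/ω_c = 58/41

58/41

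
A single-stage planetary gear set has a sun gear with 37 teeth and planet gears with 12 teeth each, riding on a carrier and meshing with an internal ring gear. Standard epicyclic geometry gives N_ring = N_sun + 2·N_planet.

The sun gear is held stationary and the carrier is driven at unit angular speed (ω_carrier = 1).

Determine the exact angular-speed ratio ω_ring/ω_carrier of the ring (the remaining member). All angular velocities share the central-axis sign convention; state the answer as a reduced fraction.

98/61

N_ring = 37 + 2·12 = 61
37(ω_s−ω_c) = −61(ω_r−ω_c),  ω_s=0, ω_c=1
ω_r = 1 − (37/61)(0−1) = 98/61
ω_r/ω_c = 98/61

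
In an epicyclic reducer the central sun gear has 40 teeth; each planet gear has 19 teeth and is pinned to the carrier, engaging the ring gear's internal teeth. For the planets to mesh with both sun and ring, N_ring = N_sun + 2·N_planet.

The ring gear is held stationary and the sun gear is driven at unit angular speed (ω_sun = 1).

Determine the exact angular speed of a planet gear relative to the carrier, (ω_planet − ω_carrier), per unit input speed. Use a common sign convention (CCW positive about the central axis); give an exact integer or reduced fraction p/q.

-1560/1121

N_ring = 40 + 2·19 = 78
40(ω_s−ω_c) = −78(ω_r−ω_c),  ω_r=0, ω_s=1
40(1−ω_c) = −78(0−ω_c)  ⇒  118ω_c = 40  ⇒  ω_c = 20/59
sun–planet: 40·(1−20/59) = −19·(ω_p−ω_c)  ⇒  ω_p−ω_c = −(40/19)·(39/59) = -1560/1121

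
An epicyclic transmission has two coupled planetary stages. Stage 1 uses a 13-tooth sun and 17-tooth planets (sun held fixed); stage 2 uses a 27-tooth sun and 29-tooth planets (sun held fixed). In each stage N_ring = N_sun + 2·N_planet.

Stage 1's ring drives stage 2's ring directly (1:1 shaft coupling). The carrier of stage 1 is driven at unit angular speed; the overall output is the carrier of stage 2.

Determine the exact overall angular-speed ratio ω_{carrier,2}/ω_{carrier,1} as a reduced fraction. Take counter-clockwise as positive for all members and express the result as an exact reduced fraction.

1275/1316

Stage 1: N_ring = 13 + 2·17 = 47
Stage 1: 13(ω_s−ω_c) = −47(ω_r−ω_c),  ω_s=0, ω_c=1
Stage 1: ω_r = 1 − (13/47)(0−1) = 60/47
  ⇒ ω_r¹/ω_c¹ = 60/47
Stage 2: N_ring = 27 + 2·29 = 85
Stage 2: 27(ω_s−ω_c) = −85(ω_r−ω_c),  ω_s=0, ω_r=1
Stage 2: 27(0−ω_c) = −85(1−ω_c)  ⇒  112ω_c = 85  ⇒  ω_c = 85/112
  ⇒ ω_c²/ω_r² = 85/112
Coupling ω_r² = ω_r¹ ⇒ overall = 60/47 × 85/112 = 1275/1316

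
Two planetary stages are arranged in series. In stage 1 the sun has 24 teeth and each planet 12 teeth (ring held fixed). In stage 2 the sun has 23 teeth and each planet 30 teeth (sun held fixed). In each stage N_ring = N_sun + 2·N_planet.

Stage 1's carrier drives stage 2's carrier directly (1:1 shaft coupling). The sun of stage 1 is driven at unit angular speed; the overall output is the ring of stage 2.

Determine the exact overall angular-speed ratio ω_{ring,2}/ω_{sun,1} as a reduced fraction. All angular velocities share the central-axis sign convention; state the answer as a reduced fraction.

Stage 1: N_ring = 24 + 2·12 = 48
Stage 1: 24(ω_s−ω_c) = −48(ω_r−ω_c),  ω_r=0, ω_s=1
Stage 1: 24(1−ω_c) = −48(0−ω_c)  ⇒  72ω_c = 24  ⇒  ω_c = 1/3
  ⇒ ω_c¹/ω_s¹ = 1/3
Stage 2: N_ring = 23 + 2·30 = 83
Stage 2: 23(ω_s−ω_c) = −83(ω_r−ω_c),  ω_s=0, ω_c=1
Stage 2: ω_r = 1 − (23/83)(0−1) = 106/83
  ⇒ ω_r²/ω_c² = 106/83
Coupling ω_c² = ω_c¹ ⇒ overall = 1/3 × 106/83 = 106/249

106/249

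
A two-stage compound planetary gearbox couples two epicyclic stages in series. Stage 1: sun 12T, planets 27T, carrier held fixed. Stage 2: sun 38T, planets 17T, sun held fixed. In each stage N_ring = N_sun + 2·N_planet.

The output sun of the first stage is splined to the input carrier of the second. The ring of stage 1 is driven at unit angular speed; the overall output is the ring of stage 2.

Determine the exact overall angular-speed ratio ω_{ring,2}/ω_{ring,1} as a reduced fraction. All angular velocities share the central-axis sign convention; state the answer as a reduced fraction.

-605/72

Stage 1: N_ring = 12 + 2·27 = 66
Stage 1: 12(ω_s−ω_c) = −66(ω_r−ω_c),  ω_c=0, ω_r=1
Stage 1: ω_s = 0 − (66/12)(1−0) = -11/2
  ⇒ ω_s¹/ω_r¹ = -11/2
Stage 2: N_ring = 38 + 2·17 = 72
Stage 2: 38(ω_s−ω_c) = −72(ω_r−ω_c),  ω_s=0, ω_c=1
Stage 2: ω_r = 1 − (38/72)(0−1) = 55/36
  ⇒ ω_r²/ω_c² = 55/36
Coupling ω_c² = ω_s¹ ⇒ overall = -11/2 × 55/36 = -605/72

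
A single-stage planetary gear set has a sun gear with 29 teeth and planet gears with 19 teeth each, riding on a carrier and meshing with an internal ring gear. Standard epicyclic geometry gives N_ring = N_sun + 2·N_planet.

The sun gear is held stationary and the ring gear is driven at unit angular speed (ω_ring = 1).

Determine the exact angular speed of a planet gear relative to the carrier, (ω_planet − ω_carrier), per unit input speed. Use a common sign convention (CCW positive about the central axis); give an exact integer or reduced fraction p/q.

N_ring = 29 + 2·19 = 67
29(ω_s−ω_c) = −67(ω_r−ω_c),  ω_s=0, ω_r=1
29(0−ω_c) = −67(1−ω_c)  ⇒  96ω_c = 67  ⇒  ω_c = 67/96
sun–planet: 29·(0−67/96) = −19·(ω_p−ω_c)  ⇒  ω_p−ω_c = −(29/19)·(-67/96) = 1943/1824

1943/1824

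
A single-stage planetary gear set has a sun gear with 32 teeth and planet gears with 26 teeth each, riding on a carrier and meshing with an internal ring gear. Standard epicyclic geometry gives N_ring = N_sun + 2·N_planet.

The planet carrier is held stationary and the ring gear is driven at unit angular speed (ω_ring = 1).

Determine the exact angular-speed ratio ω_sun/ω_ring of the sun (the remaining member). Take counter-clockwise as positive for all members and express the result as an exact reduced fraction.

-21/8

N_ring = 32 + 2·26 = 84
32(ω_s−ω_c) = −84(ω_r−ω_c),  ω_c=0, ω_r=1
ω_s = 0 − (84/32)(1−0) = -21/8
ω_s/ω_r = -21/8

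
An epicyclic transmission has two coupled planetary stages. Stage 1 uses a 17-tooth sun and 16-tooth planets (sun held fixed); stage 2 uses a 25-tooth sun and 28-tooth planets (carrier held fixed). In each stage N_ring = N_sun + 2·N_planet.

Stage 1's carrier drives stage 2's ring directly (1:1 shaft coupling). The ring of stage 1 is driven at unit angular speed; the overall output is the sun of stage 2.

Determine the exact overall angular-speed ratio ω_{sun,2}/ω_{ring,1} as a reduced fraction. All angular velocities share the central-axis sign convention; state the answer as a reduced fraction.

-1323/550

Stage 1: N_ring = 17 + 2·16 = 49
Stage 1: 17(ω_s−ω_c) = −49(ω_r−ω_c),  ω_s=0, ω_r=1
Stage 1: 17(0−ω_c) = −49(1−ω_c)  ⇒  66ω_c = 49  ⇒  ω_c = 49/66
  ⇒ ω_c¹/ω_r¹ = 49/66
Stage 2: N_ring = 25 + 2·28 = 81
Stage 2: 25(ω_s−ω_c) = −81(ω_r−ω_c),  ω_c=0, ω_r=1
Stage 2: ω_s = 0 − (81/25)(1−0) = -81/25
  ⇒ ω_s²/ω_r² = -81/25
Coupling ω_r² = ω_c¹ ⇒ overall = 49/66 × -81/25 = -1323/550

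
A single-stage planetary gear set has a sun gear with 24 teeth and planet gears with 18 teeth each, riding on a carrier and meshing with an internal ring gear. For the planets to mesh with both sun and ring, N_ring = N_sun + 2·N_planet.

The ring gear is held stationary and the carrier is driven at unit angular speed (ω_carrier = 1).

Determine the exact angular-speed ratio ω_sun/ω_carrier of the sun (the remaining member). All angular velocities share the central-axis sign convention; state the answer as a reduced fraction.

N_ring = 24 + 2·18 = 60
24(ω_s−ω_c) = −60(ω_r−ω_c),  ω_r=0, ω_c=1
ω_s = 1 − (60/24)(0−1) = 7/2
ω_s/ω_c = 7/2

7/2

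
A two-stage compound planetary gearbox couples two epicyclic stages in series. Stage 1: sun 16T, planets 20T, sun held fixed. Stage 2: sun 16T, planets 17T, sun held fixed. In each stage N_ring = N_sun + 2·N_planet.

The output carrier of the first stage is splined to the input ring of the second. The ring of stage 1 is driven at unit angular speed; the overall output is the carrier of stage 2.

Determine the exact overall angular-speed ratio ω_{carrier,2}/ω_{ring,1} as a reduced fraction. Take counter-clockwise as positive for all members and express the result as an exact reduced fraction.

Stage 1: N_ring = 16 + 2·20 = 56
Stage 1: 16(ω_s−ω_c) = −56(ω_r−ω_c),  ω_s=0, ω_r=1
Stage 1: 16(0−ω_c) = −56(1−ω_c)  ⇒  72ω_c = 56  ⇒  ω_c = 7/9
  ⇒ ω_c¹/ω_r¹ = 7/9
Stage 2: N_ring = 16 + 2·17 = 50
Stage 2: 16(ω_s−ω_c) = −50(ω_r−ω_c),  ω_s=0, ω_r=1
Stage 2: 16(0−ω_c) = −50(1−ω_c)  ⇒  66ω_c = 50  ⇒  ω_c = 25/33
  ⇒ ω_c²/ω_r² = 25/33
Coupling ω_r² = ω_c¹ ⇒ overall = 7/9 × 25/33 = 175/297

175/297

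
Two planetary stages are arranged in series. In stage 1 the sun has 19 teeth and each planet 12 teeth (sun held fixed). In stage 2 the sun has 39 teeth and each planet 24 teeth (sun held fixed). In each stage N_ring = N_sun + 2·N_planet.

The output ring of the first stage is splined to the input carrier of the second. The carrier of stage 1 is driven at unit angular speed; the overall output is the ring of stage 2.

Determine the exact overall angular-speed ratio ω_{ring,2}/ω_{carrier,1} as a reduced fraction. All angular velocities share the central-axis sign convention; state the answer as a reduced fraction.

2604/1247

Stage 1: N_ring = 19 + 2·12 = 43
Stage 1: 19(ω_s−ω_c) = −43(ω_r−ω_c),  ω_s=0, ω_c=1
Stage 1: ω_r = 1 − (19/43)(0−1) = 62/43
  ⇒ ω_r¹/ω_c¹ = 62/43
Stage 2: N_ring = 39 + 2·24 = 87
Stage 2: 39(ω_s−ω_c) = −87(ω_r−ω_c),  ω_s=0, ω_c=1
Stage 2: ω_r = 1 − (39/87)(0−1) = 42/29
  ⇒ ω_r²/ω_c² = 42/29
Coupling ω_c² = ω_r¹ ⇒ overall = 62/43 × 42/29 = 2604/1247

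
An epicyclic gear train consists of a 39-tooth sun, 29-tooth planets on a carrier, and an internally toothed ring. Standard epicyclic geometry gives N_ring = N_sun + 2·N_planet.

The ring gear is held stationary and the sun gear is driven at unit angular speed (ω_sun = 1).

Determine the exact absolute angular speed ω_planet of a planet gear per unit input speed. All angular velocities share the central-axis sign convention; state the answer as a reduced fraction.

N_ring = 39 + 2·29 = 97
39(ω_s−ω_c) = −97(ω_r−ω_c),  ω_r=0, ω_s=1
39(1−ω_c) = −97(0−ω_c)  ⇒  136ω_c = 39  ⇒  ω_c = 39/136
sun–planet: 39·(1−39/136) = −29·(ω_p−ω_c)  ⇒  ω_p−ω_c = −(39/29)·(97/136) = -3783/3944
ω_p = 39/136 − 3783/3944 = -39/58

-39/58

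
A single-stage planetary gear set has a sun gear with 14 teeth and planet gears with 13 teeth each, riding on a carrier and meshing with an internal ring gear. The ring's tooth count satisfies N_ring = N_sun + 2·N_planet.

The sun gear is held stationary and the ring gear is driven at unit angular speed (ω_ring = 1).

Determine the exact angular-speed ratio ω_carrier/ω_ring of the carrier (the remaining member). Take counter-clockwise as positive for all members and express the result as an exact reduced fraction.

20/27

N_ring = 14 + 2·13 = 40
14(ω_s−ω_c) = −40(ω_r−ω_c),  ω_s=0, ω_r=1
14(0−ω_c) = −40(1−ω_c)  ⇒  54ω_c = 40  ⇒  ω_c = 20/27
ω_c/ω_r = 20/27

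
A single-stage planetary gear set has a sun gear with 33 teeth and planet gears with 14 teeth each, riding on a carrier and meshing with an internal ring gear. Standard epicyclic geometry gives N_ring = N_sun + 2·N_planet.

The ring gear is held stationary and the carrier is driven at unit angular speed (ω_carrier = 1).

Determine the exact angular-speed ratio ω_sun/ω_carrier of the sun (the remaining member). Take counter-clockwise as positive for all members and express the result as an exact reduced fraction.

94/33

N_ring = 33 + 2·14 = 61
33(ω_s−ω_c) = −61(ω_r−ω_c),  ω_r=0, ω_c=1
ω_s = 1 − (61/33)(0−1) = 94/33
ω_s/ω_c = 94/33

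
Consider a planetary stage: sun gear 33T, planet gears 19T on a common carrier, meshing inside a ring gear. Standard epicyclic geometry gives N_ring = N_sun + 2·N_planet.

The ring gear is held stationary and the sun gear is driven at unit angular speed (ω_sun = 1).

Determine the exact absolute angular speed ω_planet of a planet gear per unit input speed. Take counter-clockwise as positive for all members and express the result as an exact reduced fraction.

-33/38

N_ring = 33 + 2·19 = 71
33(ω_s−ω_c) = −71(ω_r−ω_c),  ω_r=0, ω_s=1
33(1−ω_c) = −71(0−ω_c)  ⇒  104ω_c = 33  ⇒  ω_c = 33/104
sun–planet: 33·(1−33/104) = −19·(ω_p−ω_c)  ⇒  ω_p−ω_c = −(33/19)·(71/104) = -2343/1976
ω_p = 33/104 − 2343/1976 = -33/38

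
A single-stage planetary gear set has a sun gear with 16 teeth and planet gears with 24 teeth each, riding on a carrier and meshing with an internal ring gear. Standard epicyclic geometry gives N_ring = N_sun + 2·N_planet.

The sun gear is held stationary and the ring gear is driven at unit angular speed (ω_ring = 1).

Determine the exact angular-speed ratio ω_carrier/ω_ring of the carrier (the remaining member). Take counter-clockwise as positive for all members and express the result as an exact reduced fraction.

N_ring = 16 + 2·24 = 64
16(ω_s−ω_c) = −64(ω_r−ω_c),  ω_s=0, ω_r=1
16(0−ω_c) = −64(1−ω_c)  ⇒  80ω_c = 64  ⇒  ω_c = 4/5
ω_c/ω_r = 4/5

4/5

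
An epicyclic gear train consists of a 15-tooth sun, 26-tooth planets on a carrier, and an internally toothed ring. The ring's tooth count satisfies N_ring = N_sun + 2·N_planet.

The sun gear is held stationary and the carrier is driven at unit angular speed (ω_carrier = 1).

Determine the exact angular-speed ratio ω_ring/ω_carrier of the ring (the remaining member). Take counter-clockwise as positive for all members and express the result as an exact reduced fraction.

N_ring = 15 + 2·26 = 67
15(ω_s−ω_c) = −67(ω_r−ω_c),  ω_s=0, ω_c=1
ω_r = 1 − (15/67)(0−1) = 82/67
ω_r/ω_c = 82/67

82/67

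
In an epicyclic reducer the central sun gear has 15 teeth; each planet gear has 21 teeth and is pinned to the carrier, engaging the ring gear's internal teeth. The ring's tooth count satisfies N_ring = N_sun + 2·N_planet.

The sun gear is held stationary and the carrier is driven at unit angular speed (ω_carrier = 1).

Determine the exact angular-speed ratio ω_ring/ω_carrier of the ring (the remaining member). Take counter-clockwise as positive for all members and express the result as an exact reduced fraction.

24/19

N_ring = 15 + 2·21 = 57
15(ω_s−ω_c) = −57(ω_r−ω_c),  ω_s=0, ω_c=1
ω_r = 1 − (15/57)(0−1) = 24/19
ω_r/ω_c = 24/19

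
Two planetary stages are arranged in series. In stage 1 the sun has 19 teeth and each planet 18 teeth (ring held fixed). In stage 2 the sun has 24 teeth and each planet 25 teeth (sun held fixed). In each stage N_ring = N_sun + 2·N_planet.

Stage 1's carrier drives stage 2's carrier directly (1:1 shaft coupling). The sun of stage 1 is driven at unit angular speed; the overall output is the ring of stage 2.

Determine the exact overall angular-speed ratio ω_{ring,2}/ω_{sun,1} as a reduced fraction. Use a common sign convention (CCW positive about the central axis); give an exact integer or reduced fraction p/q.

Stage 1: N_ring = 19 + 2·18 = 55
Stage 1: 19(ω_s−ω_c) = −55(ω_r−ω_c),  ω_r=0, ω_s=1
Stage 1: 19(1−ω_c) = −55(0−ω_c)  ⇒  74ω_c = 19  ⇒  ω_c = 19/74
  ⇒ ω_c¹/ω_s¹ = 19/74
Stage 2: N_ring = 24 + 2·25 = 74
Stage 2: 24(ω_s−ω_c) = −74(ω_r−ω_c),  ω_s=0, ω_c=1
Stage 2: ω_r = 1 − (24/74)(0−1) = 49/37
  ⇒ ω_r²/ω_c² = 49/37
Coupling ω_c² = ω_c¹ ⇒ overall = 19/74 × 49/37 = 931/2738

931/2738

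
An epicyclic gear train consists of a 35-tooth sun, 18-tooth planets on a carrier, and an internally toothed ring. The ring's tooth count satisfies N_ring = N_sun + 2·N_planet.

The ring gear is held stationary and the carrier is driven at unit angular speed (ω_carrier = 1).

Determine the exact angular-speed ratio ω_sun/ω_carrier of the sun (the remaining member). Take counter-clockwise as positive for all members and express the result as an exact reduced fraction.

N_ring = 35 + 2·18 = 71
35(ω_s−ω_c) = −71(ω_r−ω_c),  ω_r=0, ω_c=1
ω_s = 1 − (71/35)(0−1) = 106/35
ω_s/ω_c = 106/35

106/35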